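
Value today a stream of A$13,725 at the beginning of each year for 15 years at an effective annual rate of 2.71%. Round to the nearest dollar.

A$171,873

PV = 13725 × [1 − (1+0.0271)^(−15)] / 0.0271 × (1+i) = 13725 × 12.522655 = 171,873.4388
Payments are at the start of each period, so multiply by (1+i).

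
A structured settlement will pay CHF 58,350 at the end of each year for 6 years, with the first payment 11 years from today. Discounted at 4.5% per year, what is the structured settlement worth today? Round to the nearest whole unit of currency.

CHF 193,798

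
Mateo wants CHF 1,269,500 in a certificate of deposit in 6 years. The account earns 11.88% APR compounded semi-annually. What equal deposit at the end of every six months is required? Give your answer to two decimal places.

i = 0.1188/2 = 0.0594 per half-year; n = 6·2 = 12.
PMT = 1.2695e+06 / ( [(1+0.0594)^12 − 1] / 0.0594 ) = 1.2695e+06 / 16.810963 = 75,516.1981

CHF 75,516.20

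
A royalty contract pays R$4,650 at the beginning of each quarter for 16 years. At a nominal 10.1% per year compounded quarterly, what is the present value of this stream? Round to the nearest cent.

R$150,533.38

i = 0.101/4 = 0.02525 per quarter; n = 16·4 = 64.
PV = PMT · [1 − (1+i)^(−n)] / i × (1+i) = 4650 · 32.372771 = 150,533.3841
(Beginning-of-period payments → annuity-due factor ×(1+i).)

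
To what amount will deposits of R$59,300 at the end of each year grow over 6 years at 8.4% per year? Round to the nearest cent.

Accumulation factor s(6|0.084) = 7.410313; FV = 59300 × 7.410313 = 439,431.5885

R$439,431.59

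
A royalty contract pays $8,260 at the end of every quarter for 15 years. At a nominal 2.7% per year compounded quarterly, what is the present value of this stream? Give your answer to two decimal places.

$406,410.33

Periodic rate i = 0.027/4 = 0.00675; n = 15 × 4 = 60 periods.
PV = PMT · [1 − (1+i)^(−n)] / i = 8260 · 49.202219 = 406,410.3302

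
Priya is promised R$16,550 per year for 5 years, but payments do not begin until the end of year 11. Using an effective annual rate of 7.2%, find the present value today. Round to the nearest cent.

R$33,676.96

PV at t=10 (ordinary 5-year annuity): 16550 × a(5|0.072) = 16550 × 4.078334 = 67,496.4259
PV₀ = 67,496.4259 / (1+0.072)^10 = 67,496.4259 / 2.004231 = 33,676.9632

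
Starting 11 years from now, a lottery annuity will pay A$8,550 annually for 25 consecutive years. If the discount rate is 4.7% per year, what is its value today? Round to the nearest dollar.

PV at t=10 (ordinary 25-year annuity): 8550 × a(25|0.047) = 8550 × 14.527663 = 124,211.5187
Discount back 10 years: 124,211.5187 × (1+0.047)^(−10) = 124,211.5187 × 0.631732 = 78,468.4466

A$78,468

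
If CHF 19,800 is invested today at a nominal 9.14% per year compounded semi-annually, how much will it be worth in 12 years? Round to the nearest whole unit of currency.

i = 0.0914/2 = 0.0457 per half-year; n = 12·2 = 24.
FV = 19,800 × (1 + 0.0457)^24 = 57,867.6416

CHF 57,868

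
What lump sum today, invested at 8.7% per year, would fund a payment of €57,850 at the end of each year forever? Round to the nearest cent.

€664,942.53

PV = C/r = 57850/0.087 = 664,942.5287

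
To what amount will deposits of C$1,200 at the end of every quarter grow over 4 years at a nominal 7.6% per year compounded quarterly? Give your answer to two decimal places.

i = 0.076/4 = 0.019 per quarter; n = 4·4 = 16.
FV = 1200 × [(1+0.019)^16 − 1] / 0.019 = 1200 × 18.495233 = 22,194.2796

C$22,194.28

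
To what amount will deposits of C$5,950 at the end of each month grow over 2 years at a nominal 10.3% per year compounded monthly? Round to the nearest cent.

C$157,824.18

i = 0.103/12 = 0.00858333 per month; n = 2·12 = 24.
FV = PMT · [(1+i)^n − 1] / i = 5950 · 26.525072 = 157,824.1785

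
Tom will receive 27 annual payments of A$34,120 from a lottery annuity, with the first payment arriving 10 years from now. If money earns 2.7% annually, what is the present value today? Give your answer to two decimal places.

A$509,991.64

PV at t=9 (ordinary 27-year annuity): 34120 × a(27|0.027) = 34120 × 18.997132 = 648,182.1273
Discount back 9 years: 648,182.1273 × (1+0.027)^(−9) = 648,182.1273 × 0.786803 = 509,991.6429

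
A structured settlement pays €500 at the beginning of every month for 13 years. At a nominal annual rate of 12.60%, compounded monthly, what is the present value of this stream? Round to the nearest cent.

Periodic rate i = 0.126/12 = 0.0105; n = 13 × 12 = 156 periods.
Annuity factor a(156|0.0105) × (1+i) = 77.372026; PV = 500 × 77.372026 = 38,686.0128
(Beginning-of-period payments → annuity-due factor ×(1+i).)

€38,686.01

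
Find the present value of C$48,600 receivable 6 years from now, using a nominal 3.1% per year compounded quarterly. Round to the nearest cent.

Periodic rate i = 0.031/4 = 0.00775; n = 6 × 4 = 24 periods.
PV = 48,600 / (1 + 0.00775)^24 = 48,600 / 1.203559 = 40,380.2409

C$40,380.24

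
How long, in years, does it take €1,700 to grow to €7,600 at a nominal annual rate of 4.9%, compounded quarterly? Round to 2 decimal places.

30.75 years

Periodic rate i = 0.049/4 = 0.01225.
(1+i)^n = 7600/1700 = 4.47059, so n = ln 4.47059 / ln 1.01225 = 122.9938 quarters
= 122.9938/4 years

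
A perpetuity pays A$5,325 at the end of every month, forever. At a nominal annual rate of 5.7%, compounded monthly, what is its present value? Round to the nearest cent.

A$1,121,052.63

Periodic rate i = 0.057/12 = 0.00475.
PV = PMT / i = 5325 / 0.00475 = 1,121,052.6316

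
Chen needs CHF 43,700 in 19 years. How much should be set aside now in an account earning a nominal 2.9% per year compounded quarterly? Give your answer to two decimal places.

i = 0.029/4 = 0.00725 per quarter; n = 19·4 = 76.
PV = FV·(1+i)^(−n) = 43,700 × 0.577520 = 25,237.6235

CHF 25,237.62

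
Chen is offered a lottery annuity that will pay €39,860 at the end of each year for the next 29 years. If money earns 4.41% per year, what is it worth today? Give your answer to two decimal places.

PV = 39860 × [1 − (1+0.0441)^(−29)] / 0.0441 = 39860 × 16.188786 = 645,284.9989

€645,285.00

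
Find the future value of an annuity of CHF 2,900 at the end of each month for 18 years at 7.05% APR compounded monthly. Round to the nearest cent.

i = 0.0705/12 = 0.005875 per month; n = 18·12 = 216.
FV = PMT · [(1+i)^n − 1] / i = 2900 · 433.039866 = 1,255,815.6115

CHF 1,255,815.61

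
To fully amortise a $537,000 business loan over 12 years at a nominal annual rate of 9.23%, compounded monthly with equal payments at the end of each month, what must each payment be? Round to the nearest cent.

$6,180.99

Periodic rate i = 0.0923/12 = 0.00769167; n = 12 × 12 = 144 periods.
Annuity-PV factor = 86.879243; PMT = 537000 / 86.879243 = 6,180.9931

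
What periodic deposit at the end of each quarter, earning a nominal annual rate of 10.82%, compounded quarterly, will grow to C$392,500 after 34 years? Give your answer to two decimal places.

i = 0.1082/4 = 0.02705 per quarter; n = 34·4 = 136.
PMT = 392500 / ( [(1+0.02705)^136 − 1] / 0.02705 ) = 392500 / 1357.114169 = 289.2166

C$289.22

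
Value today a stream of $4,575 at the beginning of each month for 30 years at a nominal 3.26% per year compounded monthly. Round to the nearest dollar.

$1,052,753

Periodic rate i = 0.0326/12 = 0.00271667; n = 30 × 12 = 360 periods.
PV = PMT · [1 − (1+i)^(−n)] / i × (1+i) = 4575 · 230.110010 = 1,052,753.2968
Payments are at the start of each period, so multiply by (1+i).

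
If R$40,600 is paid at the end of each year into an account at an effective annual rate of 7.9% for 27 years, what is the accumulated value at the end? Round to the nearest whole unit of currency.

Accumulation factor s(27|0.079) = 85.958801; FV = 40600 × 85.958801 = 3,489,927.3322

R$3,489,927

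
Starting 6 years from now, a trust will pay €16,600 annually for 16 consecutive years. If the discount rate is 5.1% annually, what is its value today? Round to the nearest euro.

PV at t=5 (ordinary 16-year annuity): 16600 × a(16|0.051) = 16600 × 10.761040 = 178,633.2626
Discount back 5 years: 178,633.2626 × (1+0.051)^(−5) = 178,633.2626 × 0.779806 = 139,299.2410

€139,299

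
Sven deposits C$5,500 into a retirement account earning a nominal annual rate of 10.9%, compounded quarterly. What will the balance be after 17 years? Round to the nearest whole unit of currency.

i = 0.109/4 = 0.02725 per quarter; n = 17·4 = 68.
5,500 × (1+0.02725)^68 = 5,500 × 6.222690 = 34,224.7973

C$34,225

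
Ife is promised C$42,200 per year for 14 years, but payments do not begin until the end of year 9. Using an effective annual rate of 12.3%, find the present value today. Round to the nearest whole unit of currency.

C$108,901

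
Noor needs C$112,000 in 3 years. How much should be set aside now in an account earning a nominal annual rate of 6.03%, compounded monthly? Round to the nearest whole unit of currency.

C$93,508

Periodic rate i = 0.0603/12 = 0.005025; n = 3 × 12 = 36 periods.
Discount factor = (1+0.005025)^(−36) = 0.834897; PV = 112,000 × 0.834897 = 93,508.4555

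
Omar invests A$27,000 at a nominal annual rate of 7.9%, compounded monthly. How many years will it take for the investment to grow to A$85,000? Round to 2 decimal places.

Periodic rate i = 0.079/12 = 0.00658333.
(1+i)^n = 85000/27000 = 3.14815, so n = ln 3.14815 / ln 1.00658 = 174.7724 months
= 174.7724/12 years

14.56 years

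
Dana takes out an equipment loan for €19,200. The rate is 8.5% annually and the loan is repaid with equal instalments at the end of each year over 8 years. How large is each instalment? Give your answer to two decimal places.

€3,404.75

Annuity-PV factor = 5.639183; PMT = 19200 / 5.639183 = 3,404.7485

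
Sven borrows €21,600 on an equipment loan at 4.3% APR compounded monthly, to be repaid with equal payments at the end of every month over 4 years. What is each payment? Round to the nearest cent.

€490.61

Periodic rate i = 0.043/12 = 0.00358333; n = 4 × 12 = 48 periods.
Annuity-PV factor = 44.026587; PMT = 21600 / 44.026587 = 490.6126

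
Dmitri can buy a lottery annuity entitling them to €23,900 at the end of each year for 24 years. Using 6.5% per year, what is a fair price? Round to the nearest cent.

PV = PMT · [1 − (1+i)^(−n)] / i = 23900 · 11.990739 = 286,578.6552

€286,578.66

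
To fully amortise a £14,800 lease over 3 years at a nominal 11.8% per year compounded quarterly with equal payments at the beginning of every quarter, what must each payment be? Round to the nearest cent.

Periodic rate i = 0.118/4 = 0.0295; n = 3 × 4 = 12 periods.
Annuity-PV factor × (1+i) = 10.278301; PMT = 14800 / 10.278301 = 1,439.9267

£1,439.93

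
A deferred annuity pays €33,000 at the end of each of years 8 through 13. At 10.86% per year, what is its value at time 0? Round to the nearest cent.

€68,114.42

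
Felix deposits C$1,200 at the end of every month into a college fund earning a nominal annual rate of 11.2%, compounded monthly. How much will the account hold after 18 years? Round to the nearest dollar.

C$827,789

Periodic rate i = 0.112/12 = 0.00933333; n = 18 × 12 = 216 periods.
FV = 1200 × [(1+0.00933333)^216 − 1] / 0.00933333 = 1200 × 689.824077 = 827,788.8918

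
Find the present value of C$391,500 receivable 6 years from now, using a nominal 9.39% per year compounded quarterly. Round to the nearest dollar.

With 4 periods per year: i = 0.023475, n = 24.
PV = 391,500 / (1 + 0.023475)^24 = 391,500 / 1.745234 = 224,325.1854

C$224,325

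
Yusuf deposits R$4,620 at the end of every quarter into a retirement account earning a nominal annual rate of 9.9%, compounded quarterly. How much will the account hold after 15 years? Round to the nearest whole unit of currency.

Periodic rate i = 0.099/4 = 0.02475; n = 15 × 4 = 60 periods.
FV = 4620 × [(1+0.02475)^60 − 1] / 0.02475 = 4620 × 134.782371 = 622,694.5533

R$622,695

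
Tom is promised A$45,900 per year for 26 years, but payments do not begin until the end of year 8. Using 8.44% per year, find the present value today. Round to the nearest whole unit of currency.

Value one period before first payment (t=7): 45900 × [1 − (1+0.0844)^(−26)] / 0.0844 = 45900 × 10.407121 = 477,686.8582
PV₀ = 477,686.8582 / (1+0.0844)^7 = 477,686.8582 / 1.763301 = 270,904.8193

A$270,905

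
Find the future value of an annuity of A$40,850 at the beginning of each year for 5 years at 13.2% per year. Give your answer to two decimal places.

A$300,853.76

FV = 40850 × [(1+0.132)^5 − 1] / 0.132 × (1+i) = 40850 × 7.364841 = 300,853.7618
(Beginning-of-period payments → annuity-due factor ×(1+i).)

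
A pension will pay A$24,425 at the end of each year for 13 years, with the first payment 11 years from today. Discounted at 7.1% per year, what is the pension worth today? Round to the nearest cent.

A$102,227.13

Value one period before first payment (t=10): 24425 × [1 − (1+0.071)^(−13)] / 0.071 = 24425 × 8.310484 = 202,983.5659
Discount back 10 years: 202,983.5659 × (1+0.071)^(−10) = 202,983.5659 × 0.503623 = 102,227.1303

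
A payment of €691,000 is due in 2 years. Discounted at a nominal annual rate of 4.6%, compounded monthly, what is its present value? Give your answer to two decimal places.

€630,375.52

Periodic rate i = 0.046/12 = 0.00383333; n = 2 × 12 = 24 periods.
PV = 691,000 / (1 + 0.00383333)^24 = 691,000 / 1.096172 = 630,375.5216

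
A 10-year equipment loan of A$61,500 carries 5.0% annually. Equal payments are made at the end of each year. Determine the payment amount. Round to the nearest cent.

A$7,964.53

PMT = 61500 / ( [1 − (1+0.05)^(−10)] / 0.05 ) = 61500 / 7.721735 = 7,964.5314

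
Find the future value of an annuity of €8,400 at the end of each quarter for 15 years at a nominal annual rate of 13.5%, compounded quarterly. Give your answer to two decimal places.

€1,574,741.68

i = 0.135/4 = 0.03375 per quarter; n = 15·4 = 60.
FV = 8400 × [(1+0.03375)^60 − 1] / 0.03375 = 8400 × 187.469247 = 1,574,741.6759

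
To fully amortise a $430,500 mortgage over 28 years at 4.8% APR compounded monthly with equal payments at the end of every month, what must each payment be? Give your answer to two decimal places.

i = 0.048/12 = 0.004 per month; n = 28·12 = 336.
Annuity-PV factor = 184.624879; PMT = 430500 / 184.624879 = 2,331.7551

$2,331.76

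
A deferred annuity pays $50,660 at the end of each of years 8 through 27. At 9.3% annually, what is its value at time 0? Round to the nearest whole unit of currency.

$242,941

Value one period before first payment (t=7): 50660 × [1 − (1+0.093)^(−20)] / 0.093 = 50660 × 8.936697 = 452,733.0532
PV₀ = 452,733.0532 / (1+0.093)^7 = 452,733.0532 / 1.863550 = 242,941.1422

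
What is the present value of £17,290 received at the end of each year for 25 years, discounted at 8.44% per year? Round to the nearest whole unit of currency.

£177,836

PV = PMT · [1 − (1+i)^(−n)] / i = 17290 · 10.285482 = 177,835.9858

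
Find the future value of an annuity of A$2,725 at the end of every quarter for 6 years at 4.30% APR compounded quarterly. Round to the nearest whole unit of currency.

A$74,160

With 4 periods per year: i = 0.01075, n = 24.
FV = PMT · [(1+i)^n − 1] / i = 2725 · 27.214687 = 74,160.0211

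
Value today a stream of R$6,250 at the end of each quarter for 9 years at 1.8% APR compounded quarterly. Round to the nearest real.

Periodic rate i = 0.018/4 = 0.0045; n = 9 × 4 = 36 periods.
PV = PMT · [1 − (1+i)^(−n)] / i = 6250 · 33.166596 = 207,291.2226

R$207,291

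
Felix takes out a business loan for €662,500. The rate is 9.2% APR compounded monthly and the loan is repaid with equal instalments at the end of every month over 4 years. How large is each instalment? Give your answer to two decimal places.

i = 0.092/12 = 0.00766667 per month; n = 4·12 = 48.
Annuity-PV factor = 40.031837; PMT = 662500 / 40.031837 = 16,549.3279

€16,549.33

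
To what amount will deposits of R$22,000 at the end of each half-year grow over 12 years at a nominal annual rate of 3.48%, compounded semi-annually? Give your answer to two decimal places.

R$648,456.27

With 2 periods per year: i = 0.0174, n = 24.
FV = PMT · [(1+i)^n − 1] / i = 22000 · 29.475285 = 648,456.2695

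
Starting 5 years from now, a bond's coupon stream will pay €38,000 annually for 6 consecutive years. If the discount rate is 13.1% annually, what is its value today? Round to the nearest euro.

PV at t=4 (ordinary 6-year annuity): 38000 × a(6|0.131) = 38000 × 3.986442 = 151,484.8116
Discount back 4 years: 151,484.8116 × (1+0.131)^(−4) = 151,484.8116 × 0.611152 = 92,580.3187

€92,580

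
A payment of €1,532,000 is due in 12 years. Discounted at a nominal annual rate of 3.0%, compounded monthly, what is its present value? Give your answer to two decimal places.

€1,069,320.42

i = 0.03/12 = 0.0025 per month; n = 12·12 = 144.
Discount factor = (1+0.0025)^(−144) = 0.697990; PV = 1,532,000 × 0.697990 = 1,069,320.4173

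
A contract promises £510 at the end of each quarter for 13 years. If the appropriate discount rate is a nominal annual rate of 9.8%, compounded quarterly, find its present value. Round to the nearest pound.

With 4 periods per year: i = 0.0245, n = 52.
Annuity factor a(52|0.0245) = 29.222899; PV = 510 × 29.222899 = 14,903.6785

£14,904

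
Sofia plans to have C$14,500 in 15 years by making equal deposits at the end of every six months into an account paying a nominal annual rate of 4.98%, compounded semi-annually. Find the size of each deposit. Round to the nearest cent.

With 2 periods per year: i = 0.0249, n = 30.
PMT = 14500 / ( [(1+0.0249)^30 − 1] / 0.0249 ) = 14500 / 43.832813 = 330.8024

C$330.80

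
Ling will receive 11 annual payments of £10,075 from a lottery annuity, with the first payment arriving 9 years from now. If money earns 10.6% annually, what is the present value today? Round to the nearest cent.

Value one period before first payment (t=8): 10075 × [1 − (1+0.106)^(−11)] / 0.106 = 10075 × 6.319467 = 63,668.6255
PV₀ = 63,668.6255 / (1+0.106)^8 = 63,668.6255 / 2.238933 = 28,437.0445

£28,437.04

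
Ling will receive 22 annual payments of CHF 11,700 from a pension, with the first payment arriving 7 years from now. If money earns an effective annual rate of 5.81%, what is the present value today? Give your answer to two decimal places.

Value one period before first payment (t=6): 11700 × [1 − (1+0.0581)^(−22)] / 0.0581 = 11700 × 12.243080 = 143,244.0331
Discount back 6 years: 143,244.0331 × (1+0.0581)^(−6) = 143,244.0331 × 0.712590 = 102,074.2632

CHF 102,074.26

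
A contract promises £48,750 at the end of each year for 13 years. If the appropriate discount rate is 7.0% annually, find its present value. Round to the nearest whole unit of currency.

£407,435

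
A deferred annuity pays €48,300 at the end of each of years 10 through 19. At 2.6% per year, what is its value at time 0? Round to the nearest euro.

€333,803

Value one period before first payment (t=9): 48300 × [1 − (1+0.026)^(−10)] / 0.026 = 48300 × 8.707012 = 420,548.6752
PV₀ = 420,548.6752 / (1+0.026)^9 = 420,548.6752 / 1.259871 = 333,802.8360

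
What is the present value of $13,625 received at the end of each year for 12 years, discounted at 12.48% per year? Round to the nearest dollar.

Annuity factor a(12|0.1248) = 6.059013; PV = 13625 × 6.059013 = 82,554.0554

$82,554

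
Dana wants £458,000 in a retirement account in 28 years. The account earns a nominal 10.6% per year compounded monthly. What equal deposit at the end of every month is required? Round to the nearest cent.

£222.28

With 12 periods per year: i = 0.00883333, n = 336.
PMT = 458000 / ( [(1+0.00883333)^336 − 1] / 0.00883333 ) = 458000 / 2060.502869 = 222.2758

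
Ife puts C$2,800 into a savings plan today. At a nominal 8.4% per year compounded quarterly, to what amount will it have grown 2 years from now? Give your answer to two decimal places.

C$3,306.47

i = 0.084/4 = 0.021 per quarter; n = 2·4 = 8.
FV = 2,800 × (1 + 0.021)^8 = 3,306.4653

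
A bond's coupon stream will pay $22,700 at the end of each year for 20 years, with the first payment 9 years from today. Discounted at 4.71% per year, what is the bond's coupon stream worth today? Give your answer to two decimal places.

$200,660.62

Value one period before first payment (t=8): 22700 × [1 − (1+0.0471)^(−20)] / 0.0471 = 22700 × 12.774431 = 289,979.5807
PV₀ = 289,979.5807 / (1+0.0471)^8 = 289,979.5807 / 1.445125 = 200,660.6159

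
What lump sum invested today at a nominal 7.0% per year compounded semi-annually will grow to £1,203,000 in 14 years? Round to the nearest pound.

£459,130

Periodic rate i = 0.07/2 = 0.035; n = 14 × 2 = 28 periods.
Discount factor = (1+0.035)^(−28) = 0.381654; PV = 1,203,000 × 0.381654 = 459,130.1715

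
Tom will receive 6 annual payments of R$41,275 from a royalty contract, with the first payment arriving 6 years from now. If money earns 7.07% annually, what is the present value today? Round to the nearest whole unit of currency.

Value one period before first payment (t=5): 41275 × [1 − (1+0.0707)^(−6)] / 0.0707 = 41275 × 4.756257 = 196,314.4941
Discount back 5 years: 196,314.4941 × (1+0.0707)^(−5) = 196,314.4941 × 0.710659 = 139,512.5741

R$139,513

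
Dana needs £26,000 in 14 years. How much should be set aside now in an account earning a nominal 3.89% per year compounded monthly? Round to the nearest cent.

i = 0.0389/12 = 0.00324167 per month; n = 14·12 = 168.
PV = FV·(1+i)^(−n) = 26,000 × 0.580585 = 15,095.2080

£15,095.21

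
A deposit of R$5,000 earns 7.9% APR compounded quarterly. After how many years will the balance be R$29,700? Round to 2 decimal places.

22.78 years

Periodic rate i = 0.079/4 = 0.01975.
(1+i)^n = 29700/5000 = 5.94000, so n = ln 5.94000 / ln 1.01975 = 91.1011 quarters
= 91.1011/4 years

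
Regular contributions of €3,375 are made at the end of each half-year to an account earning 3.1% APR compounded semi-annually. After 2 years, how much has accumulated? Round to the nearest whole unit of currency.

With 2 periods per year: i = 0.0155, n = 4.
FV = 3375 × [(1+0.0155)^4 − 1] / 0.0155 = 3375 × 4.093965 = 13,817.1309

€13,817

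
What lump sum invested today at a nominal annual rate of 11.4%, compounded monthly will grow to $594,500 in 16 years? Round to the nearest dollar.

$96,769

i = 0.114/12 = 0.0095 per month; n = 16·12 = 192.
Discount factor = (1+0.0095)^(−192) = 0.162774; PV = 594,500 × 0.162774 = 96,769.3423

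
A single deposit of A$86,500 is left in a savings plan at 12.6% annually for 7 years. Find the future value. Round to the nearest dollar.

A$198,511

FV = 86,500 × (1 + 0.126)^7 = 198,511.1206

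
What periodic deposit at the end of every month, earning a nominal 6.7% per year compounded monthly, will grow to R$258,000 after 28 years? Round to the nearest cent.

R$262.23

i = 0.067/12 = 0.00558333 per month; n = 28·12 = 336.
FV-annuity factor = 983.887850; PMT = 258000 / 983.887850 = 262.2250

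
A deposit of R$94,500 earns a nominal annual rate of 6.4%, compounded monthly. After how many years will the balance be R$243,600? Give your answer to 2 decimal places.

Periodic rate i = 0.064/12 = 0.00533333.
n = ln(243600/94500) / ln(1+0.00533333) = ln(2.57778) / 0.005319 = 178.0220 months
= 178.0220/12 years

14.84 years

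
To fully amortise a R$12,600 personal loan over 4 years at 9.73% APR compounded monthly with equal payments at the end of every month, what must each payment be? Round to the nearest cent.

i = 0.0973/12 = 0.00810833 per month; n = 4·12 = 48.
PMT = 12600 / ( [1 − (1+0.00810833)^(−48)] / 0.00810833 ) = 12600 / 39.630463 = 317.9372

R$317.94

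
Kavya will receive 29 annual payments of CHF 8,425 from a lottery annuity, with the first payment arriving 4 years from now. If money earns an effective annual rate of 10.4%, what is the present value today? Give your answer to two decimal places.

CHF 56,788.49

PV at t=3 (ordinary 29-year annuity): 8425 × a(29|0.104) = 8425 × 9.069798 = 76,413.0500
Discount back 3 years: 76,413.0500 × (1+0.104)^(−3) = 76,413.0500 × 0.743178 = 56,788.4892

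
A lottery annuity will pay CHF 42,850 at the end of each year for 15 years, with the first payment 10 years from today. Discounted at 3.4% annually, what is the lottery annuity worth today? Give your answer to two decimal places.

PV at t=9 (ordinary 15-year annuity): 42850 × a(15|0.034) = 42850 × 11.599752 = 497,049.3638
Discount back 9 years: 497,049.3638 × (1+0.034)^(−9) = 497,049.3638 × 0.740142 = 367,887.1965

CHF 367,887.20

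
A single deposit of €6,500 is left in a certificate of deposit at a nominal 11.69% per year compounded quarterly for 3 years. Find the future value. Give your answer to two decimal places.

€9,184.11

With 4 periods per year: i = 0.029225, n = 12.
FV = 6,500 × (1 + 0.029225)^12 = 9,184.1142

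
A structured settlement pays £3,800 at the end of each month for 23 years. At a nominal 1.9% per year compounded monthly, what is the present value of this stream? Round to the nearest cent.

£849,132.69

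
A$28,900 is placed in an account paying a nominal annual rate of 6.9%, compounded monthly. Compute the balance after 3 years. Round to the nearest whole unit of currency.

With 12 periods per year: i = 0.00575, n = 36.
FV = PV·(1+i)^n = 28,900 × 1.229254 = 35,525.4287

A$35,525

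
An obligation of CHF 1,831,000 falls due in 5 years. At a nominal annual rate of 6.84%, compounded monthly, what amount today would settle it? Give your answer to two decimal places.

CHF 1,301,911.12

With 12 periods per year: i = 0.0057, n = 60.
Discount factor = (1+0.0057)^(−60) = 0.711038; PV = 1,831,000 × 0.711038 = 1,301,911.1205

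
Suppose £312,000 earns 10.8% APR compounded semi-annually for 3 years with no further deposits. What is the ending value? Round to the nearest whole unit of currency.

£427,758

i = 0.108/2 = 0.054 per half-year; n = 3·2 = 6.
312,000 × (1+0.054)^6 = 312,000 × 1.371020 = 427,758.1170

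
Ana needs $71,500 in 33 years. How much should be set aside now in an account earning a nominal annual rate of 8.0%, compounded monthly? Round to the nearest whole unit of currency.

$5,147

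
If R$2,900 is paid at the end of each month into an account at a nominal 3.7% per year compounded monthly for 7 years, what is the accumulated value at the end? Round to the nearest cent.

i = 0.037/12 = 0.00308333 per month; n = 7·12 = 84.
FV = PMT · [(1+i)^n − 1] / i = 2900 · 95.713827 = 277,570.0979

R$277,570.10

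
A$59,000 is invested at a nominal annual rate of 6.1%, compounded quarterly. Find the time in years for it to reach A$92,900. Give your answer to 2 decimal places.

7.50 years

Periodic rate i = 0.061/4 = 0.01525.
(1+i)^n = 92900/59000 = 1.57458, so n = ln 1.57458 / ln 1.01525 = 29.9960 quarters
= 29.9960/4 years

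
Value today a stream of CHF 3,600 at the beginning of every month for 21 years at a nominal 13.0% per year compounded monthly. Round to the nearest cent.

i = 0.13/12 = 0.0108333 per month; n = 21·12 = 252.
PV = PMT · [1 − (1+i)^(−n)] / i × (1+i) = 3600 · 87.132228 = 313,676.0199
(annuity-due: payments at period start, so ×(1+i).)

CHF 313,676.02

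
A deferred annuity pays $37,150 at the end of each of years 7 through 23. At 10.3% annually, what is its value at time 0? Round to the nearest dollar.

PV at t=6 (ordinary 17-year annuity): 37150 × a(17|0.103) = 37150 × 7.874823 = 292,549.6912
PV₀ = 292,549.6912 / (1+0.103)^6 = 292,549.6912 / 1.800749 = 162,460.0451

$162,460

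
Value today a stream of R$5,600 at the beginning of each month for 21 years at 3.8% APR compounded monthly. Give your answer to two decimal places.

Periodic rate i = 0.038/12 = 0.00316667; n = 21 × 12 = 252 periods.
PV = 5600 × [1 − (1+0.00316667)^(−252)] / 0.00316667 × (1+i) = 5600 × 173.981873 = 974,298.4914
(annuity-due: payments at period start, so ×(1+i).)

R$974,298.49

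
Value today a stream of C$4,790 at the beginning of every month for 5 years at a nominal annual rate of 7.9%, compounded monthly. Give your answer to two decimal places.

C$238,352.70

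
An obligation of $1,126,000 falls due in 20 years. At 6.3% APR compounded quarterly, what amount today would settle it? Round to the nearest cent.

i = 0.063/4 = 0.01575 per quarter; n = 20·4 = 80.
PV = 1,126,000 / (1 + 0.01575)^80 = 1,126,000 / 3.490973 = 322,546.1858

$322,546.19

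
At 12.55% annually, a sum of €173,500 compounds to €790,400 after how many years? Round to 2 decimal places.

12.83 years

n = ln(790400/173500) / ln(1+0.1255) = ln(4.55562) / 0.118227 = 12.8258 years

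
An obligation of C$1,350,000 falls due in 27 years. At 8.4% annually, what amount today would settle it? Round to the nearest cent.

PV = FV·(1+i)^(−n) = 1,350,000 × 0.113295 = 152,947.7699

C$152,947.77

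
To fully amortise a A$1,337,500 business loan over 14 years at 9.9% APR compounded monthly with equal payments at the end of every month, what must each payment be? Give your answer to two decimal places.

With 12 periods per year: i = 0.00825, n = 168.
PMT = 1.3375e+06 / ( [1 − (1+0.00825)^(−168)] / 0.00825 ) = 1.3375e+06 / 90.727325 = 14,741.9755

A$14,741.98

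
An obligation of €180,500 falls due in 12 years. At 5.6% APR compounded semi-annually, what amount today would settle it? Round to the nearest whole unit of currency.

€93,034

Periodic rate i = 0.056/2 = 0.028; n = 12 × 2 = 24 periods.
Discount factor = (1+0.028)^(−24) = 0.515425; PV = 180,500 × 0.515425 = 93,034.1629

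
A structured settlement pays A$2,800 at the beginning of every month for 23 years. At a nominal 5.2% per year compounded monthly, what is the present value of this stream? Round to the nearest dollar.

With 12 periods per year: i = 0.00433333, n = 276.
Annuity factor a(276|0.00433333) × (1+i) = 161.500560; PV = 2800 × 161.500560 = 452,201.5672
Payments are at the start of each period, so multiply by (1+i).

A$452,202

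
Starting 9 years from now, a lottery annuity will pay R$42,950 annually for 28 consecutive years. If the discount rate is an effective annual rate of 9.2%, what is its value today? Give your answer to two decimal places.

R$211,243.36

Value one period before first payment (t=8): 42950 × [1 − (1+0.092)^(−28)] / 0.092 = 42950 × 9.944913 = 427,134.0241
Discount back 8 years: 427,134.0241 × (1+0.092)^(−8) = 427,134.0241 × 0.494560 = 211,243.3569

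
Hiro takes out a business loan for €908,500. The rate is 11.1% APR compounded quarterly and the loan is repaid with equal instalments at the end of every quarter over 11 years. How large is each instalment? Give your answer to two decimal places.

€36,009.47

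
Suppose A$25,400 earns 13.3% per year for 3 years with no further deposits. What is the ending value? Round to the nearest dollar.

A$36,942

FV = PV·(1+i)^n = 25,400 × 1.454420 = 36,942.2588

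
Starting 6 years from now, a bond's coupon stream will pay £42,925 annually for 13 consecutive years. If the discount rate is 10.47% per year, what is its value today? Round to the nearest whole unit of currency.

£180,905

Value one period before first payment (t=5): 42925 × [1 − (1+0.1047)^(−13)] / 0.1047 = 42925 × 6.933658 = 297,627.2907
PV₀ = 297,627.2907 / (1+0.1047)^5 = 297,627.2907 / 1.645212 = 180,905.1710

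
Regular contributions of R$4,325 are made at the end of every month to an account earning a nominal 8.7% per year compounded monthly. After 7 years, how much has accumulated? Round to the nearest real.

Periodic rate i = 0.087/12 = 0.00725; n = 7 × 12 = 84 periods.
Accumulation factor s(84|0.00725) = 115.111298; FV = 4325 × 115.111298 = 497,856.3647

R$497,856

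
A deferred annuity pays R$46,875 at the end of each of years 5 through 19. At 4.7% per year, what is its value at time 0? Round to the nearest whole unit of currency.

Value one period before first payment (t=4): 46875 × [1 − (1+0.047)^(−15)] / 0.047 = 46875 × 10.593382 = 496,564.7821
PV₀ = 496,564.7821 / (1+0.047)^4 = 496,564.7821 / 1.201674 = 413,227.4737

R$413,227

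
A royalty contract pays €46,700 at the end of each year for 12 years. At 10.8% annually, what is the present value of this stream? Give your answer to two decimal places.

PV = 46700 × [1 − (1+0.108)^(−12)] / 0.108 = 46700 × 6.554684 = 306,103.7286

€306,103.73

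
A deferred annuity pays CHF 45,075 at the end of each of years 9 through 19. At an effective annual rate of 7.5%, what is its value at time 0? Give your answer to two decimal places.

Value one period before first payment (t=8): 45075 × [1 − (1+0.075)^(−11)] / 0.075 = 45075 × 7.315424 = 329,742.7433
PV₀ = 329,742.7433 / (1+0.075)^8 = 329,742.7433 / 1.783478 = 184,887.4926

CHF 184,887.49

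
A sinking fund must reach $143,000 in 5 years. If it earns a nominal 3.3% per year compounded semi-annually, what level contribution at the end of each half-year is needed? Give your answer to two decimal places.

Periodic rate i = 0.033/2 = 0.0165; n = 5 × 2 = 10 periods.
FV-annuity factor = 10.776132; PMT = 143000 / 10.776132 = 13,270.0672

$13,270.07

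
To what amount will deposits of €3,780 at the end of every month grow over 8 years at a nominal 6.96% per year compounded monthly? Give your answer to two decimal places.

€483,758.27

With 12 periods per year: i = 0.0058, n = 96.
FV = PMT · [(1+i)^n − 1] / i = 3780 · 127.978378 = 483,758.2688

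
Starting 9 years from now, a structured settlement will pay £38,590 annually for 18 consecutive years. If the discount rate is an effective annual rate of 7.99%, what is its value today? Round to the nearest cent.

PV at t=8 (ordinary 18-year annuity): 38590 × a(18|0.0799) = 38590 × 9.378392 = 361,912.1479
PV₀ = 361,912.1479 / (1+0.0799)^8 = 361,912.1479 / 1.849560 = 195,674.7697

£195,674.77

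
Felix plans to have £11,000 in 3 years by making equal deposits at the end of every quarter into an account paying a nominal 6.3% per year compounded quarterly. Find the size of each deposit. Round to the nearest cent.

With 4 periods per year: i = 0.01575, n = 12.
PMT = 11000 / ( [(1+0.01575)^12 − 1] / 0.01575 ) = 11000 / 13.096057 = 839.9475

£839.95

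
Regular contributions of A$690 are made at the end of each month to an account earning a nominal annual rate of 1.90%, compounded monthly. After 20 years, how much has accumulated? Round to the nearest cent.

With 12 periods per year: i = 0.00158333, n = 240.
FV = 690 × [(1+0.00158333)^240 − 1] / 0.00158333 = 690 × 291.691715 = 201,267.2833

A$201,267.28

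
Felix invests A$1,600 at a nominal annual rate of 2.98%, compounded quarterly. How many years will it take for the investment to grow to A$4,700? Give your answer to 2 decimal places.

Periodic rate i = 0.0298/4 = 0.00745.
(1+i)^n = 4700/1600 = 2.93750, so n = ln 2.93750 / ln 1.00745 = 145.1769 quarters
= 145.1769/4 years

36.29 years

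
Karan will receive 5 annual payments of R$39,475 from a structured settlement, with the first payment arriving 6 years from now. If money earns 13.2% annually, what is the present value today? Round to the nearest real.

R$74,332

PV at t=5 (ordinary 5-year annuity): 39475 × a(5|0.132) = 39475 × 3.500135 = 138,167.8383
Discount back 5 years: 138,167.8383 × (1+0.132)^(−5) = 138,167.8383 × 0.537982 = 74,331.8306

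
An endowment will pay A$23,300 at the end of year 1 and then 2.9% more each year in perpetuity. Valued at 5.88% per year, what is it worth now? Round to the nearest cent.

A$781,879.19

PV = PMT / (i − g) = 23300 / (0.0588 − 0.029) = 23300 / 0.029800 = 781,879.1946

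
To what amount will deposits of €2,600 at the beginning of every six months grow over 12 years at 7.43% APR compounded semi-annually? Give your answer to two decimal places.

i = 0.0743/2 = 0.03715 per half-year; n = 12·2 = 24.
FV = 2600 × [(1+0.03715)^24 − 1] / 0.03715 × (1+i) = 2600 × 39.082975 = 101,615.7338
(Beginning-of-period payments → annuity-due factor ×(1+i).)

€101,615.73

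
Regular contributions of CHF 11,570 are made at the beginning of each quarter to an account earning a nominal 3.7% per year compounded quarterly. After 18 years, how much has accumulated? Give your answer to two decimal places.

i = 0.037/4 = 0.00925 per quarter; n = 18·4 = 72.
Accumulation factor s(72|0.00925) × (1+i) = 102.614681; FV = 11570 × 102.614681 = 1,187,251.8636
(annuity-due: payments at period start, so ×(1+i).)

CHF 1,187,251.86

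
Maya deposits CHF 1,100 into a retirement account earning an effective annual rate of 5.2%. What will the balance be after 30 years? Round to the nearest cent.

1,100 × (1+0.052)^30 = 1,100 × 4.575854 = 5,033.4398

CHF 5,033.44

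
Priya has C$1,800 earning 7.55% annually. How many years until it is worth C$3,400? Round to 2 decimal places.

8.74 years

(1+i)^n = 3400/1800 = 1.88889, so n = ln 1.88889 / ln 1.0755 = 8.7378 years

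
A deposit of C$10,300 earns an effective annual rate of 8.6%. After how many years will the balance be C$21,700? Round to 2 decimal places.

(1+i)^n = 21700/10300 = 2.10680, so n = ln 2.10680 / ln 1.086 = 9.0322 years

9.03 years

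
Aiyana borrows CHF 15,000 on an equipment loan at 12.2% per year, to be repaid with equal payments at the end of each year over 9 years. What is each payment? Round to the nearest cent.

PMT = 15000 / ( [1 − (1+0.122)^(−9)] / 0.122 ) = 15000 / 5.287984 = 2,836.6196

CHF 2,836.62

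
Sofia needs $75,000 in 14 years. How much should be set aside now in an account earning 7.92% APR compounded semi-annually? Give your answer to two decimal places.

$25,281.67

With 2 periods per year: i = 0.0396, n = 28.
PV = 75,000 / (1 + 0.0396)^28 = 75,000 / 2.966577 = 25,281.6655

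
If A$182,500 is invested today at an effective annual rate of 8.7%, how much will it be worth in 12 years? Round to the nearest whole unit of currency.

A$496,612

FV = PV·(1+i)^n = 182,500 × 2.721163 = 496,612.2153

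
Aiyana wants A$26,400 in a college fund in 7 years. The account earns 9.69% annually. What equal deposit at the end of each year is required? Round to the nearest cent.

A$2,809.32

FV-annuity factor = 9.397293; PMT = 26400 / 9.397293 = 2,809.3196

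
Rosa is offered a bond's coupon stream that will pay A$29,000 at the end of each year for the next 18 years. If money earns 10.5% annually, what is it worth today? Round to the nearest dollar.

PV = 29000 × [1 − (1+0.105)^(−18)] / 0.105 = 29000 × 7.945146 = 230,409.2211

A$230,409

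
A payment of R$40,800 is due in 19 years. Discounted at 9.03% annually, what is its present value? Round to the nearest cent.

R$7,893.80

PV = 40,800 / (1 + 0.0903)^19 = 40,800 / 5.168616 = 7,893.7966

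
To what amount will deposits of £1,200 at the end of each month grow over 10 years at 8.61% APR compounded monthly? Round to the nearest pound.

i = 0.0861/12 = 0.007175 per month; n = 10·12 = 120.
FV = PMT · [(1+i)^n − 1] / i = 1200 · 189.305121 = 227,166.1453

£227,166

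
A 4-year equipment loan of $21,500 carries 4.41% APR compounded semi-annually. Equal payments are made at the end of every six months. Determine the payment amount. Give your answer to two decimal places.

$2,960.95

i = 0.0441/2 = 0.02205 per half-year; n = 4·2 = 8.
Annuity-PV factor = 7.261185; PMT = 21500 / 7.261185 = 2,960.9492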